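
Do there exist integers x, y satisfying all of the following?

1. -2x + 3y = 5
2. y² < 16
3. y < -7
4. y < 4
No

A contradictory subset is {y² < 16, y < -7}. No integer assignment can satisfy these jointly:

  - y² < 16: restricts y to |y| ≤ 3
  - y < -7: bounds one variable relative to a constant

Direct contradiction: the bounds on y require y ≥ -3 and y ≤ -8 simultaneously, which is empty.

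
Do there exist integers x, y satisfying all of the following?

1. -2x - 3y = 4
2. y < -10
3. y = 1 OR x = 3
No

The full constraint system is jointly infeasible over the integers. Each constraint and what it forces:

  - -2x - 3y = 4: is a linear equation tying the variables together
  - y < -10: bounds one variable relative to a constant
  - y = 1 OR x = 3: forces a choice: either y = 1 or x = 3

Split on the disjunction (y = 1 OR x = 3):
  • If y = 1: this contradicts the bound y ≤ -11.
  • If x = 3: with x = 3, every remaining term of the linear equation is divisible by 3, so the left side is ≡ 0 (mod 3); but the right side 10 ≡ 1 (mod 3). No integers can satisfy it.
Both branches are infeasible, so the system has no integer solution.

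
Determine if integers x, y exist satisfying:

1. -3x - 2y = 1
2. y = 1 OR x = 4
Yes

Take x = -1, y = 1. Substituting into each constraint:
  (1) -3(-1) - 2(1) = 1 ✓
  (2) y = 1, target 1 ✓ (first branch holds)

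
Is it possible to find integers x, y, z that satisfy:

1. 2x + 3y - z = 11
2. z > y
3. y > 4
Yes

Take x = 1, y = 5, z = 6. Substituting into each constraint:
  (1) 2(1) + 3(5) + (-6) = 11 ✓
  (2) 6 > 5 ✓
  (3) 5 > 4 ✓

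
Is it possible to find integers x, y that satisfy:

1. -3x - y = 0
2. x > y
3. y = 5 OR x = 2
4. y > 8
No

A contradictory subset is {-3x - y = 0, x > y, y > 8}. No integer assignment can satisfy these jointly:

  - -3x - y = 0: is a linear equation tying the variables together
  - x > y: bounds one variable relative to another variable
  - y > 8: bounds one variable relative to a constant

Propagating the comparison: x > y and y ≥ 9 give x ≥ 10. Range argument: with x ∈ [10, ∞], y ∈ [9, ∞], the left side of the equation is at most -39, but the right side is 0 > -39. No integer solution exists.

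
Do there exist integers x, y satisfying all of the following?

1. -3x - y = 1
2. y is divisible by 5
Yes

Take x = 3, y = -10. Substituting into each constraint:
  (1) -3(3) + 10 = 1 ✓
  (2) -10 = 5 × -2, remainder 0 ✓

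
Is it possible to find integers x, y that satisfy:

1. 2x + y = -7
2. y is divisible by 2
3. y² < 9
No

A contradictory subset is {2x + y = -7, y is divisible by 2}. No integer assignment can satisfy these jointly:

  - 2x + y = -7: is a linear equation tying the variables together
  - y is divisible by 2: restricts y to multiples of 2

Modular obstruction: writing y = 2y', every remaining term of the linear equation is divisible by 2, so the left side is ≡ 0 (mod 2); but the right side -7 ≡ 1 (mod 2). No integers can satisfy it.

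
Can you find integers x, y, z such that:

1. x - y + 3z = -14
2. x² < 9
Yes

Take x = 0, y = 2, z = -4. Substituting into each constraint:
  (1) 0 + (-2) + 3(-4) = -14 ✓
  (2) x² = (0)² = 0, and 0 < 9 ✓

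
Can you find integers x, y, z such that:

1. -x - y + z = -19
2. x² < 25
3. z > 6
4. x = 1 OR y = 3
Yes

Take x = 1, y = 25, z = 7. Substituting into each constraint:
  (1) (-1) + (-25) + 7 = -19 ✓
  (2) x² = (1)² = 1, and 1 < 25 ✓
  (3) 7 > 6 ✓
  (4) x = 1, target 1 ✓ (first branch holds)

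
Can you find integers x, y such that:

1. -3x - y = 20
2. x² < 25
Yes

Take x = 0, y = -20. Substituting into each constraint:
  (1) -3(0) + 20 = 20 ✓
  (2) x² = (0)² = 0, and 0 < 25 ✓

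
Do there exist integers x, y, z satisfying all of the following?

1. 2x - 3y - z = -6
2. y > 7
Yes

Take x = 9, y = 8, z = 0. Substituting into each constraint:
  (1) 2(9) - 3(8) + 0 = -6 ✓
  (2) 8 > 7 ✓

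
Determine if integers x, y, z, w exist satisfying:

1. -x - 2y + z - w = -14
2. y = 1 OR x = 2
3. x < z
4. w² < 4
Yes

Take x = 2, y = 8, z = 3, w = -1. Substituting into each constraint:
  (1) (-2) - 2(8) + 3 + 1 = -14 ✓
  (2) x = 2, target 2 ✓ (second branch holds)
  (3) 2 < 3 ✓
  (4) w² = (-1)² = 1, and 1 < 4 ✓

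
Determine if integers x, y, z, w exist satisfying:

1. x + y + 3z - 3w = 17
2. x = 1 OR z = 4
Yes

Take x = 0, y = 5, z = 4, w = 0. Substituting into each constraint:
  (1) 0 + 5 + 3(4) - 3(0) = 17 ✓
  (2) z = 4, target 4 ✓ (second branch holds)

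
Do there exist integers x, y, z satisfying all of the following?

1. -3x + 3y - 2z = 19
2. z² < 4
Yes

Take x = 0, y = 7, z = 1. Substituting into each constraint:
  (1) -3(0) + 3(7) - 2(1) = 19 ✓
  (2) z² = (1)² = 1, and 1 < 4 ✓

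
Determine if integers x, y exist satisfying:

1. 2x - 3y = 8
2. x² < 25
Yes

Take x = 1, y = -2. Substituting into each constraint:
  (1) 2(1) - 3(-2) = 8 ✓
  (2) x² = (1)² = 1, and 1 < 25 ✓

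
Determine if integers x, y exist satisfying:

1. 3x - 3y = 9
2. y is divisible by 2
Yes

Take x = 3, y = 0. Substituting into each constraint:
  (1) 3(3) - 3(0) = 9 ✓
  (2) 0 = 2 × 0, remainder 0 ✓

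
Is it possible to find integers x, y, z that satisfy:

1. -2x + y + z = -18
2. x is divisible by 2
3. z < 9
Yes

Take x = 0, y = 0, z = -18. Substituting into each constraint:
  (1) -2(0) + 0 + (-18) = -18 ✓
  (2) 0 = 2 × 0, remainder 0 ✓
  (3) -18 < 9 ✓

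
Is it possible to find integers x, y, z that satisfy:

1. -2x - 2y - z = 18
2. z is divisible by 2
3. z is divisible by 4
Yes

Take x = 0, y = -9, z = 0. Substituting into each constraint:
  (1) -2(0) - 2(-9) + 0 = 18 ✓
  (2) 0 = 2 × 0, remainder 0 ✓
  (3) 0 = 4 × 0, remainder 0 ✓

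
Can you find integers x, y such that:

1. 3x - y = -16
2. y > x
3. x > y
No

A contradictory subset is {y > x, x > y}. No integer assignment can satisfy these jointly:

  - y > x: bounds one variable relative to another variable
  - x > y: bounds one variable relative to another variable

Direct contradiction: y > x and x > y cannot both hold.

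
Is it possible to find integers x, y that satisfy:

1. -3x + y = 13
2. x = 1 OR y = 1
Yes

Take x = -4, y = 1. Substituting into each constraint:
  (1) -3(-4) + 1 = 13 ✓
  (2) y = 1, target 1 ✓ (second branch holds)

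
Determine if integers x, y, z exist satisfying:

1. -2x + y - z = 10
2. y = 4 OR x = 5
Yes

Take x = -3, y = 4, z = 0. Substituting into each constraint:
  (1) -2(-3) + 4 + 0 = 10 ✓
  (2) y = 4, target 4 ✓ (first branch holds)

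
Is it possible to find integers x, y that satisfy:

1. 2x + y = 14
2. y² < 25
Yes

Take x = 7, y = 0. Substituting into each constraint:
  (1) 2(7) + 0 = 14 ✓
  (2) y² = (0)² = 0, and 0 < 25 ✓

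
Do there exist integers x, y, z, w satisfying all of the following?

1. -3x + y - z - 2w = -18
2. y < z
Yes

Take x = 0, y = -2, z = 0, w = 8. Substituting into each constraint:
  (1) -3(0) + (-2) + 0 - 2(8) = -18 ✓
  (2) -2 < 0 ✓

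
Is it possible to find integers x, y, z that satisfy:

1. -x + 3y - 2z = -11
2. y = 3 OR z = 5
Yes

Take x = 1, y = 0, z = 5. Substituting into each constraint:
  (1) (-1) + 3(0) - 2(5) = -11 ✓
  (2) z = 5, target 5 ✓ (second branch holds)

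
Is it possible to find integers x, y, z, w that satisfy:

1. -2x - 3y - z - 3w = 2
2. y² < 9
Yes

Take x = 2, y = -2, z = 0, w = 0. Substituting into each constraint:
  (1) -2(2) - 3(-2) + 0 - 3(0) = 2 ✓
  (2) y² = (-2)² = 4, and 4 < 9 ✓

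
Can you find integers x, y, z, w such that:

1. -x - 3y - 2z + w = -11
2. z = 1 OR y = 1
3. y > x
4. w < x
Yes

Take x = 0, y = 1, z = 0, w = -8. Substituting into each constraint:
  (1) 0 - 3(1) - 2(0) + (-8) = -11 ✓
  (2) y = 1, target 1 ✓ (second branch holds)
  (3) 1 > 0 ✓
  (4) -8 < 0 ✓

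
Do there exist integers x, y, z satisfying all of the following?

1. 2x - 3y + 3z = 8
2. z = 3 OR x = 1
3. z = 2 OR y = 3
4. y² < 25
Yes

Take x = 4, y = 3, z = 3. Substituting into each constraint:
  (1) 2(4) - 3(3) + 3(3) = 8 ✓
  (2) z = 3, target 3 ✓ (first branch holds)
  (3) y = 3, target 3 ✓ (second branch holds)
  (4) y² = (3)² = 9, and 9 < 25 ✓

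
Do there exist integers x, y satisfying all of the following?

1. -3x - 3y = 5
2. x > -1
No

Even the single constraint (-3x - 3y = 5) is infeasible over the integers.

  - -3x - 3y = 5: every term on the left is divisible by 3, so the LHS ≡ 0 (mod 3), but the RHS 5 is not — no integer solution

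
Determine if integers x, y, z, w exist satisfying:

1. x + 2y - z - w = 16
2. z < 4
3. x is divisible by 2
Yes

Take x = 0, y = 0, z = 0, w = -16. Substituting into each constraint:
  (1) 0 + 2(0) + 0 + 16 = 16 ✓
  (2) 0 < 4 ✓
  (3) 0 = 2 × 0, remainder 0 ✓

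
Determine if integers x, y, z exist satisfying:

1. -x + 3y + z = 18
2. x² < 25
Yes

Take x = 0, y = 0, z = 18. Substituting into each constraint:
  (1) 0 + 3(0) + 18 = 18 ✓
  (2) x² = (0)² = 0, and 0 < 25 ✓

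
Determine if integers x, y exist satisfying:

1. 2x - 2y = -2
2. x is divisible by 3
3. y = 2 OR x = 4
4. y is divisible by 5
No

A contradictory subset is {x is divisible by 3, y = 2 OR x = 4, y is divisible by 5}. No integer assignment can satisfy these jointly:

  - x is divisible by 3: restricts x to multiples of 3
  - y = 2 OR x = 4: forces a choice: either y = 2 or x = 4
  - y is divisible by 5: restricts y to multiples of 5

Split on the disjunction (y = 2 OR x = 4):
  • If y = 2: this contradicts the divisibility constraint — 2 is not a multiple of 5.
  • If x = 4: this contradicts the divisibility constraint — 4 is not a multiple of 3.
Both branches are infeasible, so the system has no integer solution.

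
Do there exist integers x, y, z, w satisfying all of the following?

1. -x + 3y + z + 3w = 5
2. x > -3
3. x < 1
Yes

Take x = 0, y = 0, z = 5, w = 0. Substituting into each constraint:
  (1) 0 + 3(0) + 5 + 3(0) = 5 ✓
  (2) 0 > -3 ✓
  (3) 0 < 1 ✓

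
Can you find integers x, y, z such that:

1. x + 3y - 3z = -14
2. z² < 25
Yes

Take x = -14, y = 0, z = 0. Substituting into each constraint:
  (1) (-14) + 3(0) - 3(0) = -14 ✓
  (2) z² = (0)² = 0, and 0 < 25 ✓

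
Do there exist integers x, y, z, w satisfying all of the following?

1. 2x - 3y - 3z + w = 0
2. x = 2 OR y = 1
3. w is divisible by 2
Yes

Take x = 2, y = 0, z = 2, w = 2. Substituting into each constraint:
  (1) 2(2) - 3(0) - 3(2) + 2 = 0 ✓
  (2) x = 2, target 2 ✓ (first branch holds)
  (3) 2 = 2 × 1, remainder 0 ✓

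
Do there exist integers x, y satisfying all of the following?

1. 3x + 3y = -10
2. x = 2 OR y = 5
No

Even the single constraint (3x + 3y = -10) is infeasible over the integers.

  - 3x + 3y = -10: every term on the left is divisible by 3, so the LHS ≡ 0 (mod 3), but the RHS -10 is not — no integer solution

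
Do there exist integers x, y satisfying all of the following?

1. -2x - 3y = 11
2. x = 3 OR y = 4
No

The full constraint system is jointly infeasible over the integers. Each constraint and what it forces:

  - -2x - 3y = 11: is a linear equation tying the variables together
  - x = 3 OR y = 4: forces a choice: either x = 3 or y = 4

Split on the disjunction (x = 3 OR y = 4):
  • If x = 3: with x = 3, every remaining term of the linear equation is divisible by 3, so the left side is ≡ 0 (mod 3); but the right side 17 ≡ 2 (mod 3). No integers can satisfy it.
  • If y = 4: with y = 4, every remaining term of the linear equation is divisible by 2, so the left side is ≡ 0 (mod 2); but the right side 23 ≡ 1 (mod 2). No integers can satisfy it.
Both branches are infeasible, so the system has no integer solution.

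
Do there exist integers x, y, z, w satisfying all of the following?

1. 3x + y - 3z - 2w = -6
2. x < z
Yes

Take x = -2, y = 0, z = 0, w = 0. Substituting into each constraint:
  (1) 3(-2) + 0 - 3(0) - 2(0) = -6 ✓
  (2) -2 < 0 ✓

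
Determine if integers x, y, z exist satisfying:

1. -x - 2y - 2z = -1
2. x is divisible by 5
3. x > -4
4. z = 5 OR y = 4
Yes

Take x = 5, y = -7, z = 5. Substituting into each constraint:
  (1) (-5) - 2(-7) - 2(5) = -1 ✓
  (2) 5 = 5 × 1, remainder 0 ✓
  (3) 5 > -4 ✓
  (4) z = 5, target 5 ✓ (first branch holds)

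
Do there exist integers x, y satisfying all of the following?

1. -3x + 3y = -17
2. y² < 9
No

Even the single constraint (-3x + 3y = -17) is infeasible over the integers.

  - -3x + 3y = -17: every term on the left is divisible by 3, so the LHS ≡ 0 (mod 3), but the RHS -17 is not — no integer solution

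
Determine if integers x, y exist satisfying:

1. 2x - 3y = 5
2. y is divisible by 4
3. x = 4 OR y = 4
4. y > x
No

A contradictory subset is {2x - 3y = 5, x = 4 OR y = 4, y > x}. No integer assignment can satisfy these jointly:

  - 2x - 3y = 5: is a linear equation tying the variables together
  - x = 4 OR y = 4: forces a choice: either x = 4 or y = 4
  - y > x: bounds one variable relative to another variable

Split on the disjunction (x = 4 OR y = 4):
  • If x = 4: the equation forces y = 1, giving (x, y) = (4, 1), which violates y > x.
  • If y = 4: with y = 4, every remaining term of the linear equation is divisible by 2, so the left side is ≡ 0 (mod 2); but the right side 17 ≡ 1 (mod 2). No integers can satisfy it.
Both branches are infeasible, so the system has no integer solution.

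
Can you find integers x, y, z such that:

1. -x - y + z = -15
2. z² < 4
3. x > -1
Yes

Take x = 0, y = 15, z = 0. Substituting into each constraint:
  (1) 0 + (-15) + 0 = -15 ✓
  (2) z² = (0)² = 0, and 0 < 4 ✓
  (3) 0 > -1 ✓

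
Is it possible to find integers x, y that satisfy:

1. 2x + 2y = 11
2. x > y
No

Even the single constraint (2x + 2y = 11) is infeasible over the integers.

  - 2x + 2y = 11: every term on the left is divisible by 2, so the LHS ≡ 0 (mod 2), but the RHS 11 is not — no integer solution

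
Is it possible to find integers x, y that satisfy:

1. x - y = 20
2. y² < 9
Yes

Take x = 20, y = 0. Substituting into each constraint:
  (1) 20 + 0 = 20 ✓
  (2) y² = (0)² = 0, and 0 < 9 ✓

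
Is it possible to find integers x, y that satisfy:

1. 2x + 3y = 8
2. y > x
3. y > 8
Yes

Take x = -11, y = 10. Substituting into each constraint:
  (1) 2(-11) + 3(10) = 8 ✓
  (2) 10 > -11 ✓
  (3) 10 > 8 ✓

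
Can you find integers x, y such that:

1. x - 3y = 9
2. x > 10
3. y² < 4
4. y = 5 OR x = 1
No

A contradictory subset is {x > 10, y² < 4, y = 5 OR x = 1}. No integer assignment can satisfy these jointly:

  - x > 10: bounds one variable relative to a constant
  - y² < 4: restricts y to |y| ≤ 1
  - y = 5 OR x = 1: forces a choice: either y = 5 or x = 1

Split on the disjunction (y = 5 OR x = 1):
  • If y = 5: this contradicts y² < 4, which requires |y| ≤ 1.
  • If x = 1: this contradicts the bound x ≥ 11.
Both branches are infeasible, so the system has no integer solution.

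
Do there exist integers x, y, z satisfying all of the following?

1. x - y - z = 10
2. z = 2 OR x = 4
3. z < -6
Yes

Take x = 4, y = 1, z = -7. Substituting into each constraint:
  (1) 4 + (-1) + 7 = 10 ✓
  (2) x = 4, target 4 ✓ (second branch holds)
  (3) -7 < -6 ✓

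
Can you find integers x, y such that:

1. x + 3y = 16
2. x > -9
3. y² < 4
Yes

Take x = 16, y = 0. Substituting into each constraint:
  (1) 16 + 3(0) = 16 ✓
  (2) 16 > -9 ✓
  (3) y² = (0)² = 0, and 0 < 4 ✓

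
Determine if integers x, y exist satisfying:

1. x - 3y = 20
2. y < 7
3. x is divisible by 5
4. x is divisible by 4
Yes

Take x = 20, y = 0. Substituting into each constraint:
  (1) 20 - 3(0) = 20 ✓
  (2) 0 < 7 ✓
  (3) 20 = 5 × 4, remainder 0 ✓
  (4) 20 = 4 × 5, remainder 0 ✓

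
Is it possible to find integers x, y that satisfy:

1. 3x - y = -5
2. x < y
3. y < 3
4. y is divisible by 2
Yes

Take x = -1, y = 2. Substituting into each constraint:
  (1) 3(-1) + (-2) = -5 ✓
  (2) -1 < 2 ✓
  (3) 2 < 3 ✓
  (4) 2 = 2 × 1, remainder 0 ✓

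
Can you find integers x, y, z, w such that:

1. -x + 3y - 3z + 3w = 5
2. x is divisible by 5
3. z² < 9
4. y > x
Yes

Take x = -5, y = 1, z = 2, w = 1. Substituting into each constraint:
  (1) 5 + 3(1) - 3(2) + 3(1) = 5 ✓
  (2) -5 = 5 × -1, remainder 0 ✓
  (3) z² = (2)² = 4, and 4 < 9 ✓
  (4) 1 > -5 ✓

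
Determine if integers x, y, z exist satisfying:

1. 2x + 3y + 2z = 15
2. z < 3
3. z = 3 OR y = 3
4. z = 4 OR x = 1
Yes

Take x = 1, y = 3, z = 2. Substituting into each constraint:
  (1) 2(1) + 3(3) + 2(2) = 15 ✓
  (2) 2 < 3 ✓
  (3) y = 3, target 3 ✓ (second branch holds)
  (4) x = 1, target 1 ✓ (second branch holds)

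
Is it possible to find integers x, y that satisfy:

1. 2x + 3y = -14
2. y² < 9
Yes

Take x = -7, y = 0. Substituting into each constraint:
  (1) 2(-7) + 3(0) = -14 ✓
  (2) y² = (0)² = 0, and 0 < 9 ✓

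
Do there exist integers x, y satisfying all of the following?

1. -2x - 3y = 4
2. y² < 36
Yes

Take x = 1, y = -2. Substituting into each constraint:
  (1) -2(1) - 3(-2) = 4 ✓
  (2) y² = (-2)² = 4, and 4 < 36 ✓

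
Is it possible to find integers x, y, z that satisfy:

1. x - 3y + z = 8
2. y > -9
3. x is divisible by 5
Yes

Take x = 0, y = 0, z = 8. Substituting into each constraint:
  (1) 0 - 3(0) + 8 = 8 ✓
  (2) 0 > -9 ✓
  (3) 0 = 5 × 0, remainder 0 ✓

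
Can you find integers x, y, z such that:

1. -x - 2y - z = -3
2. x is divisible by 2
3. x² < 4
Yes

Take x = 0, y = 1, z = 1. Substituting into each constraint:
  (1) 0 - 2(1) + (-1) = -3 ✓
  (2) 0 = 2 × 0, remainder 0 ✓
  (3) x² = (0)² = 0, and 0 < 4 ✓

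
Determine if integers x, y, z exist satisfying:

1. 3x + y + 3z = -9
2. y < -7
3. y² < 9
No

A contradictory subset is {y < -7, y² < 9}. No integer assignment can satisfy these jointly:

  - y < -7: bounds one variable relative to a constant
  - y² < 9: restricts y to |y| ≤ 2

Direct contradiction: the bounds on y require y ≥ -2 and y ≤ -8 simultaneously, which is empty.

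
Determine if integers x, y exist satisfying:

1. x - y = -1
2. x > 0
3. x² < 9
Yes

Take x = 1, y = 2. Substituting into each constraint:
  (1) 1 + (-2) = -1 ✓
  (2) 1 > 0 ✓
  (3) x² = (1)² = 1, and 1 < 9 ✓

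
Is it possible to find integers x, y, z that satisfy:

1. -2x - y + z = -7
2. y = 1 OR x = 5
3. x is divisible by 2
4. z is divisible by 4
No

The full constraint system is jointly infeasible over the integers. Each constraint and what it forces:

  - -2x - y + z = -7: is a linear equation tying the variables together
  - y = 1 OR x = 5: forces a choice: either y = 1 or x = 5
  - x is divisible by 2: restricts x to multiples of 2
  - z is divisible by 4: restricts z to multiples of 4

Split on the disjunction (y = 1 OR x = 5):
  • If y = 1: with y = 1, writing x = 2x' and writing z = 4z', every remaining term of the linear equation is divisible by 4, so the left side is ≡ 0 (mod 4); but the right side -6 ≡ 2 (mod 4). No integers can satisfy it.
  • If x = 5: this contradicts the divisibility constraint — 5 is not a multiple of 2.
Both branches are infeasible, so the system has no integer solution.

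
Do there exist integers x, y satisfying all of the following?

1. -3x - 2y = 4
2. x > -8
Yes

Take x = -2, y = 1. Substituting into each constraint:
  (1) -3(-2) - 2(1) = 4 ✓
  (2) -2 > -8 ✓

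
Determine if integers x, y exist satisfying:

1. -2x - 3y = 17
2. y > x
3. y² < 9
Yes

Take x = -7, y = -1. Substituting into each constraint:
  (1) -2(-7) - 3(-1) = 17 ✓
  (2) -1 > -7 ✓
  (3) y² = (-1)² = 1, and 1 < 9 ✓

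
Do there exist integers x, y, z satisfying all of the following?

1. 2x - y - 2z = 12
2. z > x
Yes

Take x = -1, y = -14, z = 0. Substituting into each constraint:
  (1) 2(-1) + 14 - 2(0) = 12 ✓
  (2) 0 > -1 ✓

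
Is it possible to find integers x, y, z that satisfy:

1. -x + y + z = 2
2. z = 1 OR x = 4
Yes

Take x = -1, y = 0, z = 1. Substituting into each constraint:
  (1) 1 + 0 + 1 = 2 ✓
  (2) z = 1, target 1 ✓ (first branch holds)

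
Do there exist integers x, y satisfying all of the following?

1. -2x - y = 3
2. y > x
Yes

Take x = -2, y = 1. Substituting into each constraint:
  (1) -2(-2) + (-1) = 3 ✓
  (2) 1 > -2 ✓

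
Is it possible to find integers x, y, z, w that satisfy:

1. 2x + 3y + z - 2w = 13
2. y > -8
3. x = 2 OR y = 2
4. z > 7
Yes

Take x = 2, y = 0, z = 9, w = 0. Substituting into each constraint:
  (1) 2(2) + 3(0) + 9 - 2(0) = 13 ✓
  (2) 0 > -8 ✓
  (3) x = 2, target 2 ✓ (first branch holds)
  (4) 9 > 7 ✓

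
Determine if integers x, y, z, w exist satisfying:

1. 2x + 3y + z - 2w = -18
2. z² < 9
Yes

Take x = 0, y = -6, z = 0, w = 0. Substituting into each constraint:
  (1) 2(0) + 3(-6) + 0 - 2(0) = -18 ✓
  (2) z² = (0)² = 0, and 0 < 9 ✓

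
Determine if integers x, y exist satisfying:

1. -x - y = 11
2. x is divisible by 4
Yes

Take x = 0, y = -11. Substituting into each constraint:
  (1) 0 + 11 = 11 ✓
  (2) 0 = 4 × 0, remainder 0 ✓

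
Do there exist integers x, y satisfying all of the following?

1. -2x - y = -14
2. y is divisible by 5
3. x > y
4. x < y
No

A contradictory subset is {x > y, x < y}. No integer assignment can satisfy these jointly:

  - x > y: bounds one variable relative to another variable
  - x < y: bounds one variable relative to another variable

Direct contradiction: x > y and y > x cannot both hold.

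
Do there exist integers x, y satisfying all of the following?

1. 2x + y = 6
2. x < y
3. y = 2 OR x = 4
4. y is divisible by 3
No

A contradictory subset is {2x + y = 6, x < y, y = 2 OR x = 4}. No integer assignment can satisfy these jointly:

  - 2x + y = 6: is a linear equation tying the variables together
  - x < y: bounds one variable relative to another variable
  - y = 2 OR x = 4: forces a choice: either y = 2 or x = 4

Split on the disjunction (y = 2 OR x = 4):
  • If y = 2: the equation forces x = 2, giving (y, x) = (2, 2), which violates y > x.
  • If x = 4: the equation forces y = -2, giving (x, y) = (4, -2), which violates y > x.
Both branches are infeasible, so the system has no integer solution.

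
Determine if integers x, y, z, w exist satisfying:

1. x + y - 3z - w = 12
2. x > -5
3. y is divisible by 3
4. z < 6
Yes

Take x = 0, y = 0, z = -4, w = 0. Substituting into each constraint:
  (1) 0 + 0 - 3(-4) + 0 = 12 ✓
  (2) 0 > -5 ✓
  (3) 0 = 3 × 0, remainder 0 ✓
  (4) -4 < 6 ✓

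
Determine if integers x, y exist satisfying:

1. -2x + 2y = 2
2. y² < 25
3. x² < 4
Yes

Take x = -1, y = 0. Substituting into each constraint:
  (1) -2(-1) + 2(0) = 2 ✓
  (2) y² = (0)² = 0, and 0 < 25 ✓
  (3) x² = (-1)² = 1, and 1 < 4 ✓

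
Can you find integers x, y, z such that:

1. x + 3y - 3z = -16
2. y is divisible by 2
Yes

Take x = 2, y = 0, z = 6. Substituting into each constraint:
  (1) 2 + 3(0) - 3(6) = -16 ✓
  (2) 0 = 2 × 0, remainder 0 ✓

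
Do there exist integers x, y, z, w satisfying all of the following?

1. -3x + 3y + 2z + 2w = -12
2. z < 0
Yes

Take x = 2, y = 0, z = -3, w = 0. Substituting into each constraint:
  (1) -3(2) + 3(0) + 2(-3) + 2(0) = -12 ✓
  (2) -3 < 0 ✓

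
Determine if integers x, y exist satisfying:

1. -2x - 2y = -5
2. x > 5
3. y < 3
No

Even the single constraint (-2x - 2y = -5) is infeasible over the integers.

  - -2x - 2y = -5: every term on the left is divisible by 2, so the LHS ≡ 0 (mod 2), but the RHS -5 is not — no integer solution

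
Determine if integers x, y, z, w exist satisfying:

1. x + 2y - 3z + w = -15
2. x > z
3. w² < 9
Yes

Take x = 9, y = 0, z = 8, w = 0. Substituting into each constraint:
  (1) 9 + 2(0) - 3(8) + 0 = -15 ✓
  (2) 9 > 8 ✓
  (3) w² = (0)² = 0, and 0 < 9 ✓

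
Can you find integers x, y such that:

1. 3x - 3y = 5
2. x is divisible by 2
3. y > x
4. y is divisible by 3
No

Even the single constraint (3x - 3y = 5) is infeasible over the integers.

  - 3x - 3y = 5: every term on the left is divisible by 3, so the LHS ≡ 0 (mod 3), but the RHS 5 is not — no integer solution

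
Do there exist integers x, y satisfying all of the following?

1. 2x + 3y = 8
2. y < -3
Yes

Take x = 10, y = -4. Substituting into each constraint:
  (1) 2(10) + 3(-4) = 8 ✓
  (2) -4 < -3 ✓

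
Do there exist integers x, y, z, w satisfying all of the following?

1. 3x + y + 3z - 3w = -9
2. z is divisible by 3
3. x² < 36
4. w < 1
Yes

Take x = -3, y = 0, z = 0, w = 0. Substituting into each constraint:
  (1) 3(-3) + 0 + 3(0) - 3(0) = -9 ✓
  (2) 0 = 3 × 0, remainder 0 ✓
  (3) x² = (-3)² = 9, and 9 < 36 ✓
  (4) 0 < 1 ✓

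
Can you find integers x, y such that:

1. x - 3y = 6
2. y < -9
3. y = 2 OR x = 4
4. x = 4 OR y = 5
No

A contradictory subset is {x - 3y = 6, y < -9, x = 4 OR y = 5}. No integer assignment can satisfy these jointly:

  - x - 3y = 6: is a linear equation tying the variables together
  - y < -9: bounds one variable relative to a constant
  - x = 4 OR y = 5: forces a choice: either x = 4 or y = 5

Split on the disjunction (x = 4 OR y = 5):
  • If x = 4: with x = 4, every remaining term of the linear equation is divisible by 3, so the left side is ≡ 0 (mod 3); but the right side 2 ≡ 2 (mod 3). No integers can satisfy it.
  • If y = 5: this contradicts the bound y ≤ -10.
Both branches are infeasible, so the system has no integer solution.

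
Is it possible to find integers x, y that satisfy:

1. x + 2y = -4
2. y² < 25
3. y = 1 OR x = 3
Yes

Take x = -6, y = 1. Substituting into each constraint:
  (1) (-6) + 2(1) = -4 ✓
  (2) y² = (1)² = 1, and 1 < 25 ✓
  (3) y = 1, target 1 ✓ (first branch holds)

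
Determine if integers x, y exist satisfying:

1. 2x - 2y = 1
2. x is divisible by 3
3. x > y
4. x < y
No

Even the single constraint (2x - 2y = 1) is infeasible over the integers.

  - 2x - 2y = 1: every term on the left is divisible by 2, so the LHS ≡ 0 (mod 2), but the RHS 1 is not — no integer solution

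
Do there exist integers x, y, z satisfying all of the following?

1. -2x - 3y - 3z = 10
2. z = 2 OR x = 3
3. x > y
Yes

Take x = 4, y = -8, z = 2. Substituting into each constraint:
  (1) -2(4) - 3(-8) - 3(2) = 10 ✓
  (2) z = 2, target 2 ✓ (first branch holds)
  (3) 4 > -8 ✓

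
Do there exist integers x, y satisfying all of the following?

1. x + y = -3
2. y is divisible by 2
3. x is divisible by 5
Yes

Take x = -5, y = 2. Substituting into each constraint:
  (1) (-5) + 2 = -3 ✓
  (2) 2 = 2 × 1, remainder 0 ✓
  (3) -5 = 5 × -1, remainder 0 ✓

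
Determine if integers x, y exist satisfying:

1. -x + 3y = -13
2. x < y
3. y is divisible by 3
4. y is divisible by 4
Yes

Take x = -23, y = -12. Substituting into each constraint:
  (1) 23 + 3(-12) = -13 ✓
  (2) -23 < -12 ✓
  (3) -12 = 3 × -4, remainder 0 ✓
  (4) -12 = 4 × -3, remainder 0 ✓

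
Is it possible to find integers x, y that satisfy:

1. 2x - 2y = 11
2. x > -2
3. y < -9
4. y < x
No

Even the single constraint (2x - 2y = 11) is infeasible over the integers.

  - 2x - 2y = 11: every term on the left is divisible by 2, so the LHS ≡ 0 (mod 2), but the RHS 11 is not — no integer solution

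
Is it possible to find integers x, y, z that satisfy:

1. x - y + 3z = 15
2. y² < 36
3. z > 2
Yes

Take x = 0, y = 0, z = 5. Substituting into each constraint:
  (1) 0 + 0 + 3(5) = 15 ✓
  (2) y² = (0)² = 0, and 0 < 36 ✓
  (3) 5 > 2 ✓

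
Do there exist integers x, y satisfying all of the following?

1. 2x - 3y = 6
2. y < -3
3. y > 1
No

A contradictory subset is {y < -3, y > 1}. No integer assignment can satisfy these jointly:

  - y < -3: bounds one variable relative to a constant
  - y > 1: bounds one variable relative to a constant

Direct contradiction: the bounds on y require y ≥ 2 and y ≤ -4 simultaneously, which is empty.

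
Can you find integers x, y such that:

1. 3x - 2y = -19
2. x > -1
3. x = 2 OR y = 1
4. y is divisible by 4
No

A contradictory subset is {3x - 2y = -19, x > -1, x = 2 OR y = 1}. No integer assignment can satisfy these jointly:

  - 3x - 2y = -19: is a linear equation tying the variables together
  - x > -1: bounds one variable relative to a constant
  - x = 2 OR y = 1: forces a choice: either x = 2 or y = 1

Split on the disjunction (x = 2 OR y = 1):
  • If x = 2: with x = 2, every remaining term of the linear equation is divisible by 2, so the left side is ≡ 0 (mod 2); but the right side -25 ≡ 1 (mod 2). No integers can satisfy it.
  • If y = 1: with y = 1, every remaining term of the linear equation is divisible by 3, so the left side is ≡ 0 (mod 3); but the right side -17 ≡ 1 (mod 3). No integers can satisfy it.
Both branches are infeasible, so the system has no integer solution.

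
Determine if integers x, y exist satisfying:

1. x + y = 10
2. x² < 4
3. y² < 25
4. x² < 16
No

A contradictory subset is {x + y = 10, x² < 4, y² < 25}. No integer assignment can satisfy these jointly:

  - x + y = 10: is a linear equation tying the variables together
  - x² < 4: restricts x to |x| ≤ 1
  - y² < 25: restricts y to |y| ≤ 4

Range argument: with x ∈ [-1, 1], y ∈ [-4, 4], the left side of the equation is at most 5, but the right side is 10 > 5. No integer solution exists.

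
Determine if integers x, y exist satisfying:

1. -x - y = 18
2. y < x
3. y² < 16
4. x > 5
No

A contradictory subset is {-x - y = 18, y² < 16, x > 5}. No integer assignment can satisfy these jointly:

  - -x - y = 18: is a linear equation tying the variables together
  - y² < 16: restricts y to |y| ≤ 3
  - x > 5: bounds one variable relative to a constant

Range argument: with x ∈ [6, ∞], y ∈ [-3, 3], the left side of the equation is at most -3, but the right side is 18 > -3. No integer solution exists.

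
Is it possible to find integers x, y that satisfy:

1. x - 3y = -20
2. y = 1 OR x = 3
Yes

Take x = -17, y = 1. Substituting into each constraint:
  (1) (-17) - 3(1) = -20 ✓
  (2) y = 1, target 1 ✓ (first branch holds)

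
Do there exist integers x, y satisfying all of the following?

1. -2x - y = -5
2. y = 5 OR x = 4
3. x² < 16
Yes

Take x = 0, y = 5. Substituting into each constraint:
  (1) -2(0) + (-5) = -5 ✓
  (2) y = 5, target 5 ✓ (first branch holds)
  (3) x² = (0)² = 0, and 0 < 16 ✓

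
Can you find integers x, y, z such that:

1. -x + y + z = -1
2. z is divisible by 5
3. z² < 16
Yes

Take x = 0, y = -1, z = 0. Substituting into each constraint:
  (1) 0 + (-1) + 0 = -1 ✓
  (2) 0 = 5 × 0, remainder 0 ✓
  (3) z² = (0)² = 0, and 0 < 16 ✓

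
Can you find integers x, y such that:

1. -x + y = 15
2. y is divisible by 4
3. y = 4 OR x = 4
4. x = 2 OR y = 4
Yes

Take x = -11, y = 4. Substituting into each constraint:
  (1) 11 + 4 = 15 ✓
  (2) 4 = 4 × 1, remainder 0 ✓
  (3) y = 4, target 4 ✓ (first branch holds)
  (4) y = 4, target 4 ✓ (second branch holds)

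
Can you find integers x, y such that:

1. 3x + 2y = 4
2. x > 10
Yes

Take x = 12, y = -16. Substituting into each constraint:
  (1) 3(12) + 2(-16) = 4 ✓
  (2) 12 > 10 ✓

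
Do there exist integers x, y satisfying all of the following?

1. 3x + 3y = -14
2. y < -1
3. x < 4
No

Even the single constraint (3x + 3y = -14) is infeasible over the integers.

  - 3x + 3y = -14: every term on the left is divisible by 3, so the LHS ≡ 0 (mod 3), but the RHS -14 is not — no integer solution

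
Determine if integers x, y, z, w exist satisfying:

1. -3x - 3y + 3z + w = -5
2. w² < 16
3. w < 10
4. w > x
Yes

Take x = 0, y = 0, z = -2, w = 1. Substituting into each constraint:
  (1) -3(0) - 3(0) + 3(-2) + 1 = -5 ✓
  (2) w² = (1)² = 1, and 1 < 16 ✓
  (3) 1 < 10 ✓
  (4) 1 > 0 ✓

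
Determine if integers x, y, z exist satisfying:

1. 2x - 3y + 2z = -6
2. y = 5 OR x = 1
Yes

Take x = 1, y = 4, z = 2. Substituting into each constraint:
  (1) 2(1) - 3(4) + 2(2) = -6 ✓
  (2) x = 1, target 1 ✓ (second branch holds)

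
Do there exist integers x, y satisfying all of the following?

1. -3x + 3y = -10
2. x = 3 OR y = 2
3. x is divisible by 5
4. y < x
No

Even the single constraint (-3x + 3y = -10) is infeasible over the integers.

  - -3x + 3y = -10: every term on the left is divisible by 3, so the LHS ≡ 0 (mod 3), but the RHS -10 is not — no integer solution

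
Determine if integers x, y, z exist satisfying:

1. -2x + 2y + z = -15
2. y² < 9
Yes

Take x = 8, y = 0, z = 1. Substituting into each constraint:
  (1) -2(8) + 2(0) + 1 = -15 ✓
  (2) y² = (0)² = 0, and 0 < 9 ✓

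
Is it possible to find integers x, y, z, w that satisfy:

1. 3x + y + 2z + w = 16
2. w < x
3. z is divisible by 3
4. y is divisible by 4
Yes

Take x = 5, y = 0, z = 0, w = 1. Substituting into each constraint:
  (1) 3(5) + 0 + 2(0) + 1 = 16 ✓
  (2) 1 < 5 ✓
  (3) 0 = 3 × 0, remainder 0 ✓
  (4) 0 = 4 × 0, remainder 0 ✓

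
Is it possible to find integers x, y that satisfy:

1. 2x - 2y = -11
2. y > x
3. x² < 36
No

Even the single constraint (2x - 2y = -11) is infeasible over the integers.

  - 2x - 2y = -11: every term on the left is divisible by 2, so the LHS ≡ 0 (mod 2), but the RHS -11 is not — no integer solution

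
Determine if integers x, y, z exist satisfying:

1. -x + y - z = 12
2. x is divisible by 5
Yes

Take x = 0, y = 0, z = -12. Substituting into each constraint:
  (1) 0 + 0 + 12 = 12 ✓
  (2) 0 = 5 × 0, remainder 0 ✓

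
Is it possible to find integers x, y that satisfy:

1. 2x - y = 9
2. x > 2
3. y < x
Yes

Take x = 3, y = -3. Substituting into each constraint:
  (1) 2(3) + 3 = 9 ✓
  (2) 3 > 2 ✓
  (3) -3 < 3 ✓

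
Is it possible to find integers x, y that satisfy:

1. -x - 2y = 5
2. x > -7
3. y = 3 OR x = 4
No

The full constraint system is jointly infeasible over the integers. Each constraint and what it forces:

  - -x - 2y = 5: is a linear equation tying the variables together
  - x > -7: bounds one variable relative to a constant
  - y = 3 OR x = 4: forces a choice: either y = 3 or x = 4

Split on the disjunction (y = 3 OR x = 4):
  • If y = 3: the equation forces x = -11, which contradicts the bound x ≥ -6.
  • If x = 4: with x = 4, every remaining term of the linear equation is divisible by 2, so the left side is ≡ 0 (mod 2); but the right side 9 ≡ 1 (mod 2). No integers can satisfy it.
Both branches are infeasible, so the system has no integer solution.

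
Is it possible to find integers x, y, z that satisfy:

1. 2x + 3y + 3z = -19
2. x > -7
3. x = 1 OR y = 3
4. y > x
Yes

Take x = 1, y = 3, z = -10. Substituting into each constraint:
  (1) 2(1) + 3(3) + 3(-10) = -19 ✓
  (2) 1 > -7 ✓
  (3) x = 1, target 1 ✓ (first branch holds)
  (4) 3 > 1 ✓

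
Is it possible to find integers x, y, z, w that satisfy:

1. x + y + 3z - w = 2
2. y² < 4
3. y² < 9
Yes

Take x = 2, y = 0, z = 0, w = 0. Substituting into each constraint:
  (1) 2 + 0 + 3(0) + 0 = 2 ✓
  (2) y² = (0)² = 0, and 0 < 4 ✓
  (3) y² = (0)² = 0, and 0 < 9 ✓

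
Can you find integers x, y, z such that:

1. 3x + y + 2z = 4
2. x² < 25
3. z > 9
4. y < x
Yes

Take x = 0, y = -16, z = 10. Substituting into each constraint:
  (1) 3(0) + (-16) + 2(10) = 4 ✓
  (2) x² = (0)² = 0, and 0 < 25 ✓
  (3) 10 > 9 ✓
  (4) -16 < 0 ✓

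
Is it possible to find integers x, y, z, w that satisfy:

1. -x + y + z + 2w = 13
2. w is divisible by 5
Yes

Take x = -13, y = 0, z = 0, w = 0. Substituting into each constraint:
  (1) 13 + 0 + 0 + 2(0) = 13 ✓
  (2) 0 = 5 × 0, remainder 0 ✓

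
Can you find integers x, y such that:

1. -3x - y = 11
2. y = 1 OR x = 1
Yes

Take x = -4, y = 1. Substituting into each constraint:
  (1) -3(-4) + (-1) = 11 ✓
  (2) y = 1, target 1 ✓ (first branch holds)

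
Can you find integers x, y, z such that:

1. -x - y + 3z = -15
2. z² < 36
Yes

Take x = 15, y = 0, z = 0. Substituting into each constraint:
  (1) (-15) + 0 + 3(0) = -15 ✓
  (2) z² = (0)² = 0, and 0 < 36 ✓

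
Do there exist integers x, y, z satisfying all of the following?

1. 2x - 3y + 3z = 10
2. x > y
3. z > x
Yes

Take x = 2, y = 1, z = 3. Substituting into each constraint:
  (1) 2(2) - 3(1) + 3(3) = 10 ✓
  (2) 2 > 1 ✓
  (3) 3 > 2 ✓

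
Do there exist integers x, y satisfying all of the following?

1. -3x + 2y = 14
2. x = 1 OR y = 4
Yes

Take x = -2, y = 4. Substituting into each constraint:
  (1) -3(-2) + 2(4) = 14 ✓
  (2) y = 4, target 4 ✓ (second branch holds)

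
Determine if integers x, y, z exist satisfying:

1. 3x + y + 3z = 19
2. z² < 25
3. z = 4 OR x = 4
Yes

Take x = 3, y = -2, z = 4. Substituting into each constraint:
  (1) 3(3) + (-2) + 3(4) = 19 ✓
  (2) z² = (4)² = 16, and 16 < 25 ✓
  (3) z = 4, target 4 ✓ (first branch holds)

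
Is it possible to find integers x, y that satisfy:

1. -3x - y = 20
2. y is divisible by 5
Yes

Take x = 5, y = -35. Substituting into each constraint:
  (1) -3(5) + 35 = 20 ✓
  (2) -35 = 5 × -7, remainder 0 ✓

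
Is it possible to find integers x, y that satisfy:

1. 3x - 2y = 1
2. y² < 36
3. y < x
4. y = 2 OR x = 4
No

A contradictory subset is {3x - 2y = 1, y < x, y = 2 OR x = 4}. No integer assignment can satisfy these jointly:

  - 3x - 2y = 1: is a linear equation tying the variables together
  - y < x: bounds one variable relative to another variable
  - y = 2 OR x = 4: forces a choice: either y = 2 or x = 4

Split on the disjunction (y = 2 OR x = 4):
  • If y = 2: with y = 2, every remaining term of the linear equation is divisible by 3, so the left side is ≡ 0 (mod 3); but the right side 5 ≡ 2 (mod 3). No integers can satisfy it.
  • If x = 4: with x = 4, every remaining term of the linear equation is divisible by 2, so the left side is ≡ 0 (mod 2); but the right side -11 ≡ 1 (mod 2). No integers can satisfy it.
Both branches are infeasible, so the system has no integer solution.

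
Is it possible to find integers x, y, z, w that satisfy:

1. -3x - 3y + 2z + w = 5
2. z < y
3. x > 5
Yes

Take x = 6, y = 0, z = -1, w = 25. Substituting into each constraint:
  (1) -3(6) - 3(0) + 2(-1) + 25 = 5 ✓
  (2) -1 < 0 ✓
  (3) 6 > 5 ✓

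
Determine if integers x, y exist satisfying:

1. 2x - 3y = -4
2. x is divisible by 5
Yes

Take x = 10, y = 8. Substituting into each constraint:
  (1) 2(10) - 3(8) = -4 ✓
  (2) 10 = 5 × 2, remainder 0 ✓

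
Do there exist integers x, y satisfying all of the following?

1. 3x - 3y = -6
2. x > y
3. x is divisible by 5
No

A contradictory subset is {3x - 3y = -6, x > y}. No integer assignment can satisfy these jointly:

  - 3x - 3y = -6: is a linear equation tying the variables together
  - x > y: bounds one variable relative to another variable

From the equation, x − y = -2, i.e. x − y = -2; but x > y requires x − y ≥ 1. Contradiction.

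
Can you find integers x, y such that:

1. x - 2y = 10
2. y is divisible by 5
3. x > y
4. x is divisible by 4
Yes

Take x = 0, y = -5. Substituting into each constraint:
  (1) 0 - 2(-5) = 10 ✓
  (2) -5 = 5 × -1, remainder 0 ✓
  (3) 0 > -5 ✓
  (4) 0 = 4 × 0, remainder 0 ✓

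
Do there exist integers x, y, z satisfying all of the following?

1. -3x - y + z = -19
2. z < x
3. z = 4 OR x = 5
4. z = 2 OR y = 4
Yes

Take x = 5, y = 4, z = 0. Substituting into each constraint:
  (1) -3(5) + (-4) + 0 = -19 ✓
  (2) 0 < 5 ✓
  (3) x = 5, target 5 ✓ (second branch holds)
  (4) y = 4, target 4 ✓ (second branch holds)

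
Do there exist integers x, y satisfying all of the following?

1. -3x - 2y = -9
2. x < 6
Yes

Take x = 1, y = 3. Substituting into each constraint:
  (1) -3(1) - 2(3) = -9 ✓
  (2) 1 < 6 ✓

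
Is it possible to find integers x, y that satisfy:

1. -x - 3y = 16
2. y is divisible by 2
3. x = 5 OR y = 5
No

The full constraint system is jointly infeasible over the integers. Each constraint and what it forces:

  - -x - 3y = 16: is a linear equation tying the variables together
  - y is divisible by 2: restricts y to multiples of 2
  - x = 5 OR y = 5: forces a choice: either x = 5 or y = 5

Split on the disjunction (x = 5 OR y = 5):
  • If x = 5: with x = 5, writing y = 2y', every remaining term of the linear equation is divisible by 6, so the left side is ≡ 0 (mod 6); but the right side 21 ≡ 3 (mod 6). No integers can satisfy it.
  • If y = 5: this contradicts the divisibility constraint — 5 is not a multiple of 2.
Both branches are infeasible, so the system has no integer solution.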